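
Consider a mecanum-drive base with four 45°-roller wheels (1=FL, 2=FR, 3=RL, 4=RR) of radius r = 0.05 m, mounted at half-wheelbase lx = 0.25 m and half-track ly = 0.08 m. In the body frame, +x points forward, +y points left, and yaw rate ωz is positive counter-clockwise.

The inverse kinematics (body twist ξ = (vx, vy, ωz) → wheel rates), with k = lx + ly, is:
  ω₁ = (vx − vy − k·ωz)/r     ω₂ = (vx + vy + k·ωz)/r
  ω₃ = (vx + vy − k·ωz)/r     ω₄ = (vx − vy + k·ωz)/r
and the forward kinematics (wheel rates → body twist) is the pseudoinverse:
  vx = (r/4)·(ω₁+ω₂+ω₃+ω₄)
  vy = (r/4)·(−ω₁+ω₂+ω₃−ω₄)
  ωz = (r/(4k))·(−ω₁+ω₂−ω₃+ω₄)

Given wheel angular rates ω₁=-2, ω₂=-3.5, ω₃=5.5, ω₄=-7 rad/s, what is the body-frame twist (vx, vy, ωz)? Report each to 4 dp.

(-0.0875, 0.1375, -0.5303)

k = lx + ly = 0.25 + 0.08 = 0.3300
ω₁+ω₂+ω₃+ω₄ = -7.0000  →  vx = (0.05/4)·-7.0000 = -0.0875
−ω₁+ω₂+ω₃−ω₄ = 11.0000  →  vy = (0.05/4)·11.0000 = 0.1375
−ω₁+ω₂−ω₃+ω₄ = -14.0000  →  ωz = (0.05/1.3200)·-14.0000 = -0.5303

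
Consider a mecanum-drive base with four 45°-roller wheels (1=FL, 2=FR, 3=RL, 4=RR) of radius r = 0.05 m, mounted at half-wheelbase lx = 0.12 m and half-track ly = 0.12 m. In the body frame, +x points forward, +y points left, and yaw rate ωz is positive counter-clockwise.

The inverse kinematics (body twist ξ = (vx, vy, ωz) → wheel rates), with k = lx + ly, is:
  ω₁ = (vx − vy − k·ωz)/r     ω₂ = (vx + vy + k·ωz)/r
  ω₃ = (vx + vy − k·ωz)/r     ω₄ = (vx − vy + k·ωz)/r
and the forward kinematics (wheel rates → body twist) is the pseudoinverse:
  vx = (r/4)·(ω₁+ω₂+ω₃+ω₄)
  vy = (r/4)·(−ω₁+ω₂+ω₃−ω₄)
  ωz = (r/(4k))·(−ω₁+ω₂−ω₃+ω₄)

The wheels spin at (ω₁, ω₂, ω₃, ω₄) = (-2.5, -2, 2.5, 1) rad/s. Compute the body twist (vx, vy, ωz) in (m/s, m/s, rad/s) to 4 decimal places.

k = lx + ly = 0.12 + 0.12 = 0.2400
ω₁+ω₂+ω₃+ω₄ = -1.0000  →  vx = (0.05/4)·-1.0000 = -0.0125
−ω₁+ω₂+ω₃−ω₄ = 2.0000  →  vy = (0.05/4)·2.0000 = 0.0250
−ω₁+ω₂−ω₃+ω₄ = -1.0000  →  ωz = (0.05/0.9600)·-1.0000 = -0.0521

(-0.0125, 0.0250, -0.0521)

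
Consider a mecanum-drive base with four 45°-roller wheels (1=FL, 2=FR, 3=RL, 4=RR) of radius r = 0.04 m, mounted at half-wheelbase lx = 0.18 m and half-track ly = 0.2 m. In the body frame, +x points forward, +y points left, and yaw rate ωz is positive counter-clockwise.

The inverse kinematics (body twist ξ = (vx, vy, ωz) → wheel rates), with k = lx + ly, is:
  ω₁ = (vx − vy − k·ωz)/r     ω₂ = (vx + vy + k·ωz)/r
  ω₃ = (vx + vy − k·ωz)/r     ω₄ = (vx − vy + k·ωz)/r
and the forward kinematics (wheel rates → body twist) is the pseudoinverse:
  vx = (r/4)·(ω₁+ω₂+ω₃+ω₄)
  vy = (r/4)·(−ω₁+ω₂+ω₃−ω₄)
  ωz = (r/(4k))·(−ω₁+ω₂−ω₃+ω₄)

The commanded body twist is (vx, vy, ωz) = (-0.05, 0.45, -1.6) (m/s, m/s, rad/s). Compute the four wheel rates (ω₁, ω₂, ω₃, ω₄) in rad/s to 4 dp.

k = lx + ly = 0.18 + 0.2 = 0.3800;  k·ωz = 0.3800·-1.6 = -0.6080
ω₁ (FL) = (vx − vy − k·ωz)/r = 0.1080/0.04 = 2.7000
ω₂ (FR) = (vx + vy + k·ωz)/r = -0.2080/0.04 = -5.2000
ω₃ (RL) = (vx + vy − k·ωz)/r = 1.0080/0.04 = 25.2000
ω₄ (RR) = (vx − vy + k·ωz)/r = -1.1080/0.04 = -27.7000

(2.7000, -5.2000, 25.2000, -27.7000)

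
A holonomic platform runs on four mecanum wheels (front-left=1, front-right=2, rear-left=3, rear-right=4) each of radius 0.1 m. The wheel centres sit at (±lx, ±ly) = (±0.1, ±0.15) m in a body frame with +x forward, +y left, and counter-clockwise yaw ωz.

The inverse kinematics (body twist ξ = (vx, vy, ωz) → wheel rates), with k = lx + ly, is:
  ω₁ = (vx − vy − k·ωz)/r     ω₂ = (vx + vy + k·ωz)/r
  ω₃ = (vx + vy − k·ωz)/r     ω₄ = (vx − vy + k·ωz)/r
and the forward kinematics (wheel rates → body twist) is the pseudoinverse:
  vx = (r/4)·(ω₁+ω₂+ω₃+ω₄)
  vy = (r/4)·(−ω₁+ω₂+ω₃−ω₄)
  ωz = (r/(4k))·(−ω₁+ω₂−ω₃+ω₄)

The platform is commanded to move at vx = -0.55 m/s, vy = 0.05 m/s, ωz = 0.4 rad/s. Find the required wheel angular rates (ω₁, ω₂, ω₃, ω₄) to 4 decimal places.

k = lx + ly = 0.1 + 0.15 = 0.2500;  k·ωz = 0.2500·0.4 = 0.1000
ω₁ (FL) = (vx − vy − k·ωz)/r = -0.7000/0.1 = -7.0000
ω₂ (FR) = (vx + vy + k·ωz)/r = -0.4000/0.1 = -4.0000
ω₃ (RL) = (vx + vy − k·ωz)/r = -0.6000/0.1 = -6.0000
ω₄ (RR) = (vx − vy + k·ωz)/r = -0.5000/0.1 = -5.0000

(-7.0000, -4.0000, -6.0000, -5.0000)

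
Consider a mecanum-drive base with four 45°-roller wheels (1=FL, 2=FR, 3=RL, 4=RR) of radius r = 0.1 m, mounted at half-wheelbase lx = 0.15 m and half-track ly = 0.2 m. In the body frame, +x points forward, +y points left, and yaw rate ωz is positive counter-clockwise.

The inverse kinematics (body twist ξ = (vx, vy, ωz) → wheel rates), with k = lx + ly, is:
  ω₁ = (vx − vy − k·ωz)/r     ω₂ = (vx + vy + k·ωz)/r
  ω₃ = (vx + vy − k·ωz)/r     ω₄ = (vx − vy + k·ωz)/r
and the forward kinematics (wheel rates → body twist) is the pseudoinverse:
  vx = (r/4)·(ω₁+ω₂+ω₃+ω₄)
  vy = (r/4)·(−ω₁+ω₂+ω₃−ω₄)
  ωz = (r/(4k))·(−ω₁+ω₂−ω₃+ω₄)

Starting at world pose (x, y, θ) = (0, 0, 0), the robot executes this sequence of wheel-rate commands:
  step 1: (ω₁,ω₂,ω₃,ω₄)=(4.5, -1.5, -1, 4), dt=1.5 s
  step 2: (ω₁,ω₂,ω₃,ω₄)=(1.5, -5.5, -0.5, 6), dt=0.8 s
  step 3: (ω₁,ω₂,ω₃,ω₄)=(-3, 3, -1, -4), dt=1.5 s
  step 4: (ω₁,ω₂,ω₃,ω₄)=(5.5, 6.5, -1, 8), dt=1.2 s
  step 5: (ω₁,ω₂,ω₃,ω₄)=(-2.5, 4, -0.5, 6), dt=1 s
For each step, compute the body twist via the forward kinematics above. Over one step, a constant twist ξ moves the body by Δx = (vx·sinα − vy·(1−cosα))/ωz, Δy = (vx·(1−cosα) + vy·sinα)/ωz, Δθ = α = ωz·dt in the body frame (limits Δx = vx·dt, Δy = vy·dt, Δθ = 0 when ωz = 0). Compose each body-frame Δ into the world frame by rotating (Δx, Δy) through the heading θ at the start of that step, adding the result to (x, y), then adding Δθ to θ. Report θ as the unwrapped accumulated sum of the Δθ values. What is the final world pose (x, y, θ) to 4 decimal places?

step 1: ξ=(vx,vy,ωz)=(0.1500, -0.2750, -0.0714), dt=1.5 → body Δ=(0.2025, -0.4238, -0.1071) → world pose (0.2025, -0.4238, -0.1071)
step 2: ξ=(vx,vy,ωz)=(0.0375, -0.3375, -0.0357), dt=0.8 → body Δ=(0.0261, -0.2704, -0.0286) → world pose (0.1996, -0.6954, -0.1357)
step 3: ξ=(vx,vy,ωz)=(-0.1250, 0.2250, 0.2143), dt=1.5 → body Δ=(-0.2381, 0.3018, 0.3214) → world pose (0.0045, -0.3641, 0.1857)
step 4: ξ=(vx,vy,ωz)=(0.4750, -0.2000, 0.7143), dt=1.2 → body Δ=(0.5994, 0.0180, 0.8571) → world pose (0.5903, -0.2357, 1.0429)
step 5: ξ=(vx,vy,ωz)=(0.1750, 0.0000, 0.9286), dt=1.0 → body Δ=(0.1509, 0.0756, 0.9286) → world pose (0.6011, -0.0673, 1.9714)

(0.6011, -0.0673, 1.9714)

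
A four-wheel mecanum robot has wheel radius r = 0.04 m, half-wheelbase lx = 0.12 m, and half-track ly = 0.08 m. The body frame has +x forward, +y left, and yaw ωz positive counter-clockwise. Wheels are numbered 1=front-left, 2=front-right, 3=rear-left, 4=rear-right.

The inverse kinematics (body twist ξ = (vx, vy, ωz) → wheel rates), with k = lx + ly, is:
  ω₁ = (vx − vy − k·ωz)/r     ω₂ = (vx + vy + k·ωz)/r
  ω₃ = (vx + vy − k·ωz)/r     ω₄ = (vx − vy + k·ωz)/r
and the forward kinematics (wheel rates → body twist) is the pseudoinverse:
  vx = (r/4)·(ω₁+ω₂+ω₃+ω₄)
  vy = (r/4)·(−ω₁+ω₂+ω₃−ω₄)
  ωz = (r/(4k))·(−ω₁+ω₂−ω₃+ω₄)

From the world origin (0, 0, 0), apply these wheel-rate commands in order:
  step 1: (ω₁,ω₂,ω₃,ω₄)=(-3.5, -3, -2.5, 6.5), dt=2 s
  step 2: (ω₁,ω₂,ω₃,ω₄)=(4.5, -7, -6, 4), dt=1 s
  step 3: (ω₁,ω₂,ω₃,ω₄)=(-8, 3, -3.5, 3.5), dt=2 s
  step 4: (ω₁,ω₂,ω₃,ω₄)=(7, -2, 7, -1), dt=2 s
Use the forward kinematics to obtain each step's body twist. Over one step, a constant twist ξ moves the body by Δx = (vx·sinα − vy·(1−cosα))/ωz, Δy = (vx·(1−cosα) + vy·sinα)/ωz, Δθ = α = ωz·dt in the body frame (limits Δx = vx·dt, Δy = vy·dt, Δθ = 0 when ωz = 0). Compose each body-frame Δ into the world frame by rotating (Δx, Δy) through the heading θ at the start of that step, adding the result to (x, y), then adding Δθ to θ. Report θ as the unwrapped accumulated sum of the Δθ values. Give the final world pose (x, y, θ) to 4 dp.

(0.0922, -0.2414, 0.9750)

step 1: ξ=(vx,vy,ωz)=(-0.0250, -0.0850, 0.4750), dt=2.0 → body Δ=(0.0320, -0.1676, 0.9500) → world pose (0.0320, -0.1676, 0.9500)
step 2: ξ=(vx,vy,ωz)=(-0.0450, -0.2150, -0.0750), dt=1.0 → body Δ=(-0.0530, -0.2131, -0.0750) → world pose (0.1746, -0.3347, 0.8750)
step 3: ξ=(vx,vy,ωz)=(-0.0500, 0.0400, 0.9000), dt=2.0 → body Δ=(-0.1086, -0.0249, 1.8000) → world pose (0.1240, -0.4340, 2.6750)
step 4: ξ=(vx,vy,ωz)=(0.1100, -0.0100, -0.8500), dt=2.0 → body Δ=(0.1151, -0.1578, -1.7000) → world pose (0.0922, -0.2414, 0.9750)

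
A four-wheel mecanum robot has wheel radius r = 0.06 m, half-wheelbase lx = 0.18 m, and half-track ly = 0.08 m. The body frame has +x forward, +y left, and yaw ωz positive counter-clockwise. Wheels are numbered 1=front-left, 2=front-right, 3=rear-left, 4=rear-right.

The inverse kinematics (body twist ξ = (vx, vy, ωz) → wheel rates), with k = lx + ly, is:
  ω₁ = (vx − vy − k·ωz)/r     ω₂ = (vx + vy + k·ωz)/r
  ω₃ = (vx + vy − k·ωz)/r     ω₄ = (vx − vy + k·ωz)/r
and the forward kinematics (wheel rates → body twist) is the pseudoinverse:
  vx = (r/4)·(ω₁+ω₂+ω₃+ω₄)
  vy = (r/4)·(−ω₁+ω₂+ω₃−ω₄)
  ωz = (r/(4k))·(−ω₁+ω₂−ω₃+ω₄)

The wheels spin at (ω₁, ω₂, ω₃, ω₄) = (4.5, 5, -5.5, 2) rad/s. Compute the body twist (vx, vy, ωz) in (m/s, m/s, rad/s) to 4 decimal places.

k = lx + ly = 0.18 + 0.08 = 0.2600
ω₁+ω₂+ω₃+ω₄ = 6.0000  →  vx = (0.06/4)·6.0000 = 0.0900
−ω₁+ω₂+ω₃−ω₄ = -7.0000  →  vy = (0.06/4)·-7.0000 = -0.1050
−ω₁+ω₂−ω₃+ω₄ = 8.0000  →  ωz = (0.06/1.0400)·8.0000 = 0.4615

(0.0900, -0.1050, 0.4615)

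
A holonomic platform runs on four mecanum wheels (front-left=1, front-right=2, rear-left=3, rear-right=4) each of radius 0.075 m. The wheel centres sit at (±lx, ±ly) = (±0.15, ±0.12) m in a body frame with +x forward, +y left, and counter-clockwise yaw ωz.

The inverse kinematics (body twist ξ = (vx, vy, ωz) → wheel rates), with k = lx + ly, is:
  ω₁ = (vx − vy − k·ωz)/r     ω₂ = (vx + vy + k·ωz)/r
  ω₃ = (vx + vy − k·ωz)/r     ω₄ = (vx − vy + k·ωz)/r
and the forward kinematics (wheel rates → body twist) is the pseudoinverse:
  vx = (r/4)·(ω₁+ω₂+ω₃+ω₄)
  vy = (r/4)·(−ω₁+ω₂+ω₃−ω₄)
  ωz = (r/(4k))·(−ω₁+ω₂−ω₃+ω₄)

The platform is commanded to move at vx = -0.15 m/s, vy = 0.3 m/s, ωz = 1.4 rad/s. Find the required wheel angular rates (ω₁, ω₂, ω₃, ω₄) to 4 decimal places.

k = lx + ly = 0.15 + 0.12 = 0.2700;  k·ωz = 0.2700·1.4 = 0.3780
ω₁ (FL) = (vx − vy − k·ωz)/r = -0.8280/0.075 = -11.0400
ω₂ (FR) = (vx + vy + k·ωz)/r = 0.5280/0.075 = 7.0400
ω₃ (RL) = (vx + vy − k·ωz)/r = -0.2280/0.075 = -3.0400
ω₄ (RR) = (vx − vy + k·ωz)/r = -0.0720/0.075 = -0.9600

(-11.0400, 7.0400, -3.0400, -0.9600)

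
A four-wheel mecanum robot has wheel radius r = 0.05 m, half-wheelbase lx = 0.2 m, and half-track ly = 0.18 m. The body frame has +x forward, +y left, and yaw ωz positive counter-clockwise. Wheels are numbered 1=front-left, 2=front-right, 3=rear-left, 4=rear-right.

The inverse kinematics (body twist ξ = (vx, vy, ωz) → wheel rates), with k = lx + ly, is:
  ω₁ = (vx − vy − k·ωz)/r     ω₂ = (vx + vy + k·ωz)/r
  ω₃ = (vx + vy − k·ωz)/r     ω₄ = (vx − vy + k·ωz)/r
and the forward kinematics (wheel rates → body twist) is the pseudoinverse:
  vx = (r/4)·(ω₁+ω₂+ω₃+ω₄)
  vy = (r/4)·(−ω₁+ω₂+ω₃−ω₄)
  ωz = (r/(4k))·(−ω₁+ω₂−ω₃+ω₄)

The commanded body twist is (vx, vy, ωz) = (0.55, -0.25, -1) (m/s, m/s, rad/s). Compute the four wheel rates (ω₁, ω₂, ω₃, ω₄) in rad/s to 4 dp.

(23.6000, -1.6000, 13.6000, 8.4000)

k = lx + ly = 0.2 + 0.18 = 0.3800;  k·ωz = 0.3800·-1 = -0.3800
ω₁ (FL) = (vx − vy − k·ωz)/r = 1.1800/0.05 = 23.6000
ω₂ (FR) = (vx + vy + k·ωz)/r = -0.0800/0.05 = -1.6000
ω₃ (RL) = (vx + vy − k·ωz)/r = 0.6800/0.05 = 13.6000
ω₄ (RR) = (vx − vy + k·ωz)/r = 0.4200/0.05 = 8.4000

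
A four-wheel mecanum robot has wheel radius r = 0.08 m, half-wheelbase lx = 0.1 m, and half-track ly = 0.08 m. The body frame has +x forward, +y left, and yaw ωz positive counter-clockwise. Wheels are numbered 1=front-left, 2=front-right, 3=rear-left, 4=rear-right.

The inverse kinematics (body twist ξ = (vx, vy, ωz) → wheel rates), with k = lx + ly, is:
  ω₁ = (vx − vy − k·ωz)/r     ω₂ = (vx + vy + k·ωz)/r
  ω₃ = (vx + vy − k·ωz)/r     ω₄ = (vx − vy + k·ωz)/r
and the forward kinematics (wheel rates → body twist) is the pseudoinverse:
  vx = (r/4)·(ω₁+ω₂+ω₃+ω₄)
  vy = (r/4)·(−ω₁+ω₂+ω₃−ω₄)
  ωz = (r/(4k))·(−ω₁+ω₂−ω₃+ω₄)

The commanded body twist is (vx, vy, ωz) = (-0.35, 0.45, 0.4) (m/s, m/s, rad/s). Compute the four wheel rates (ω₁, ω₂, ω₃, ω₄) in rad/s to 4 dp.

(-10.9000, 2.1500, 0.3500, -9.1000)

k = lx + ly = 0.1 + 0.08 = 0.1800;  k·ωz = 0.1800·0.4 = 0.0720
ω₁ (FL) = (vx − vy − k·ωz)/r = -0.8720/0.08 = -10.9000
ω₂ (FR) = (vx + vy + k·ωz)/r = 0.1720/0.08 = 2.1500
ω₃ (RL) = (vx + vy − k·ωz)/r = 0.0280/0.08 = 0.3500
ω₄ (RR) = (vx − vy + k·ωz)/r = -0.7280/0.08 = -9.1000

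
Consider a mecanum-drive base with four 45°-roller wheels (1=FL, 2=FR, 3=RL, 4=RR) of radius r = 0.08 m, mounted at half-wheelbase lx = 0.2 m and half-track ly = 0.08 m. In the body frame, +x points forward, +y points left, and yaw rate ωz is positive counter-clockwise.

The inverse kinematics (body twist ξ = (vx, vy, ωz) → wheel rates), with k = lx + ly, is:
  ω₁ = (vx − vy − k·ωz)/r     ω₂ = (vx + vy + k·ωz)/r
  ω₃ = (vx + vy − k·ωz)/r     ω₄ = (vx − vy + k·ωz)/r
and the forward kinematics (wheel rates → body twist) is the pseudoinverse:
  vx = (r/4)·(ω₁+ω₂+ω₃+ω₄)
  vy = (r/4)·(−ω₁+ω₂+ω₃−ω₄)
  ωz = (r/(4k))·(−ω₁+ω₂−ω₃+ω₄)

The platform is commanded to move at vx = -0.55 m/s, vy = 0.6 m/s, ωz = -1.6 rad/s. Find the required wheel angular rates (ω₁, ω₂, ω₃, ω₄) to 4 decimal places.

k = lx + ly = 0.2 + 0.08 = 0.2800;  k·ωz = 0.2800·-1.6 = -0.4480
ω₁ (FL) = (vx − vy − k·ωz)/r = -0.7020/0.08 = -8.7750
ω₂ (FR) = (vx + vy + k·ωz)/r = -0.3980/0.08 = -4.9750
ω₃ (RL) = (vx + vy − k·ωz)/r = 0.4980/0.08 = 6.2250
ω₄ (RR) = (vx − vy + k·ωz)/r = -1.5980/0.08 = -19.9750

(-8.7750, -4.9750, 6.2250, -19.9750)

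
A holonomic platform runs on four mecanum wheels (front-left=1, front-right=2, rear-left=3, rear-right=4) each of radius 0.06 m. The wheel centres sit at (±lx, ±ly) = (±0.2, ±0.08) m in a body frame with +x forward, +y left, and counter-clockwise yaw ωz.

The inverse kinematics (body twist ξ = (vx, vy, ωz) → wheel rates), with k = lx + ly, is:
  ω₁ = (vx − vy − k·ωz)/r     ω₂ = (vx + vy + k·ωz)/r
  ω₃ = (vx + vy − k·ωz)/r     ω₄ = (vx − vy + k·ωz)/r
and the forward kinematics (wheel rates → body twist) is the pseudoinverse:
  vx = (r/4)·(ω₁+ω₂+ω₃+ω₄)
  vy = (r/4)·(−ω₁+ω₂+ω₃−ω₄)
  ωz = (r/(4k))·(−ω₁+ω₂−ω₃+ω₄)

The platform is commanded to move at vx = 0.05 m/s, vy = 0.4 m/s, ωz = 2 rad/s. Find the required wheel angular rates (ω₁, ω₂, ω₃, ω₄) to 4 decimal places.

(-15.1667, 16.8333, -1.8333, 3.5000)

k = lx + ly = 0.2 + 0.08 = 0.2800;  k·ωz = 0.2800·2 = 0.5600
ω₁ (FL) = (vx − vy − k·ωz)/r = -0.9100/0.06 = -15.1667
ω₂ (FR) = (vx + vy + k·ωz)/r = 1.0100/0.06 = 16.8333
ω₃ (RL) = (vx + vy − k·ωz)/r = -0.1100/0.06 = -1.8333
ω₄ (RR) = (vx − vy + k·ωz)/r = 0.2100/0.06 = 3.5000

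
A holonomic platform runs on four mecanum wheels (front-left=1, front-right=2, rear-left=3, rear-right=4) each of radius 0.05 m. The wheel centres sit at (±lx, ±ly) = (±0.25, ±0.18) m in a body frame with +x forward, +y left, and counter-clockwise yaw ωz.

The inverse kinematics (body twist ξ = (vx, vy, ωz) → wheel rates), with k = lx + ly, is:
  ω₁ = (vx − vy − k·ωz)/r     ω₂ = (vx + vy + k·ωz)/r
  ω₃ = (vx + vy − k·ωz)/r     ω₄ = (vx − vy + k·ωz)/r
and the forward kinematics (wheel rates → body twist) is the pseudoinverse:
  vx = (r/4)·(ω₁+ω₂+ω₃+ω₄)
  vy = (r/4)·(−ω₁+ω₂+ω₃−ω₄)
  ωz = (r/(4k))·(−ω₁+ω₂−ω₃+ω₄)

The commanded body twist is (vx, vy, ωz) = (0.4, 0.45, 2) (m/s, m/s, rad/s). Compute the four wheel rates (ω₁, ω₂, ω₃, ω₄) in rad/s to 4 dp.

k = lx + ly = 0.25 + 0.18 = 0.4300;  k·ωz = 0.4300·2 = 0.8600
ω₁ (FL) = (vx − vy − k·ωz)/r = -0.9100/0.05 = -18.2000
ω₂ (FR) = (vx + vy + k·ωz)/r = 1.7100/0.05 = 34.2000
ω₃ (RL) = (vx + vy − k·ωz)/r = -0.0100/0.05 = -0.2000
ω₄ (RR) = (vx − vy + k·ωz)/r = 0.8100/0.05 = 16.2000

(-18.2000, 34.2000, -0.2000, 16.2000)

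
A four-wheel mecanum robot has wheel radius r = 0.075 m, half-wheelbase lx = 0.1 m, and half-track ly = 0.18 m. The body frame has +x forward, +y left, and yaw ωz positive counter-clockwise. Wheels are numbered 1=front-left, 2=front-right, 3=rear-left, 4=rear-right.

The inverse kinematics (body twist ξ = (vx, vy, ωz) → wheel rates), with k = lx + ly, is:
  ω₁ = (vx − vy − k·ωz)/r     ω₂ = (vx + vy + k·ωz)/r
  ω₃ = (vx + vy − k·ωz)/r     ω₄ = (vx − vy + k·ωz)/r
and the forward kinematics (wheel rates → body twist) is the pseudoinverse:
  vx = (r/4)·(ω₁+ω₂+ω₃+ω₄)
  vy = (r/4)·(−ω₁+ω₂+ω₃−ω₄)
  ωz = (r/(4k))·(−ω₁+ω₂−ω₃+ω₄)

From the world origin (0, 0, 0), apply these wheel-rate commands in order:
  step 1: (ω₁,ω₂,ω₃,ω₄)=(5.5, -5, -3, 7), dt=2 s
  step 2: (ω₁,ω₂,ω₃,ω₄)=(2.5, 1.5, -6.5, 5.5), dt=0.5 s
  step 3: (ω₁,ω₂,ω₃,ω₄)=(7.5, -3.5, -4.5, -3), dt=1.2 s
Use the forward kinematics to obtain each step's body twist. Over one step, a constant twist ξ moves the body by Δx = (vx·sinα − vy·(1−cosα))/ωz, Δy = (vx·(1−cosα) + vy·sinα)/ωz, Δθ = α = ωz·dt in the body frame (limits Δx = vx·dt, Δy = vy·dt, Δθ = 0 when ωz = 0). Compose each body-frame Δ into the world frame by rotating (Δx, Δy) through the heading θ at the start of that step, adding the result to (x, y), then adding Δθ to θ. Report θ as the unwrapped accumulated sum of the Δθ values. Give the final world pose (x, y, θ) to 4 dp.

step 1: ξ=(vx,vy,ωz)=(0.0844, -0.3844, -0.0335), dt=2.0 → body Δ=(0.1429, -0.7738, -0.0670) → world pose (0.1429, -0.7738, -0.0670)
step 2: ξ=(vx,vy,ωz)=(0.0562, -0.2437, 0.7366), dt=0.5 → body Δ=(0.0497, -0.1140, 0.3683) → world pose (0.1848, -0.8909, 0.3013)
step 3: ξ=(vx,vy,ωz)=(-0.0656, -0.2344, -0.6362), dt=1.2 → body Δ=(-0.1736, -0.2261, -0.7634) → world pose (0.0862, -1.1583, -0.4621)

(0.0862, -1.1583, -0.4621)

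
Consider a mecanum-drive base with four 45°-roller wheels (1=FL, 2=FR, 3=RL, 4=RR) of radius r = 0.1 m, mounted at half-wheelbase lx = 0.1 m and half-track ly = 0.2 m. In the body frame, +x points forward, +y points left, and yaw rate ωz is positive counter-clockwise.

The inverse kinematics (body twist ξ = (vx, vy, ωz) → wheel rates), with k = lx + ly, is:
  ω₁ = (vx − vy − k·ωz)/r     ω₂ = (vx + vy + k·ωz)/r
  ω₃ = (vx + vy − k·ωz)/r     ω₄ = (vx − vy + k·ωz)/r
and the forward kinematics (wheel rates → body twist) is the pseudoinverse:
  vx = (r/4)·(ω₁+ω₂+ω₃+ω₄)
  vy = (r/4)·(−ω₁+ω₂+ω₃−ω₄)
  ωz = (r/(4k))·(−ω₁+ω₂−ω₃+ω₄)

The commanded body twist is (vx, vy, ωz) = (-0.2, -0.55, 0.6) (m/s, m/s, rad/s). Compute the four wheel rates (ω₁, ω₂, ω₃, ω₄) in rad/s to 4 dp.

(1.7000, -5.7000, -9.3000, 5.3000)

k = lx + ly = 0.1 + 0.2 = 0.3000;  k·ωz = 0.3000·0.6 = 0.1800
ω₁ (FL) = (vx − vy − k·ωz)/r = 0.1700/0.1 = 1.7000
ω₂ (FR) = (vx + vy + k·ωz)/r = -0.5700/0.1 = -5.7000
ω₃ (RL) = (vx + vy − k·ωz)/r = -0.9300/0.1 = -9.3000
ω₄ (RR) = (vx − vy + k·ωz)/r = 0.5300/0.1 = 5.3000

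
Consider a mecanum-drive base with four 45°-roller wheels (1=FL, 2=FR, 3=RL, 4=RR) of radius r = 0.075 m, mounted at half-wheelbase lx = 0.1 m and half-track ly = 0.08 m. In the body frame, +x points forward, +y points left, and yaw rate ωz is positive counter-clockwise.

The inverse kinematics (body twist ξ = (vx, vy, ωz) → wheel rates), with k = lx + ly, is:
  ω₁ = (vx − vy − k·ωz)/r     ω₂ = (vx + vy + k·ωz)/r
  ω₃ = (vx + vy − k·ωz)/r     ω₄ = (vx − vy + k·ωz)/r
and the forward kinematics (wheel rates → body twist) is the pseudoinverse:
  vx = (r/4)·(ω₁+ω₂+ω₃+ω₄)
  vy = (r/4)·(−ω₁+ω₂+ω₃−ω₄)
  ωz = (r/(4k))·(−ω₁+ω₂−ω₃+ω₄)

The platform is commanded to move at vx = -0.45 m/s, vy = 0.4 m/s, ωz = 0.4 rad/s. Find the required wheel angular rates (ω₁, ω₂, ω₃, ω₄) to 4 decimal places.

k = lx + ly = 0.1 + 0.08 = 0.1800;  k·ωz = 0.1800·0.4 = 0.0720
ω₁ (FL) = (vx − vy − k·ωz)/r = -0.9220/0.075 = -12.2933
ω₂ (FR) = (vx + vy + k·ωz)/r = 0.0220/0.075 = 0.2933
ω₃ (RL) = (vx + vy − k·ωz)/r = -0.1220/0.075 = -1.6267
ω₄ (RR) = (vx − vy + k·ωz)/r = -0.7780/0.075 = -10.3733

(-12.2933, 0.2933, -1.6267, -10.3733)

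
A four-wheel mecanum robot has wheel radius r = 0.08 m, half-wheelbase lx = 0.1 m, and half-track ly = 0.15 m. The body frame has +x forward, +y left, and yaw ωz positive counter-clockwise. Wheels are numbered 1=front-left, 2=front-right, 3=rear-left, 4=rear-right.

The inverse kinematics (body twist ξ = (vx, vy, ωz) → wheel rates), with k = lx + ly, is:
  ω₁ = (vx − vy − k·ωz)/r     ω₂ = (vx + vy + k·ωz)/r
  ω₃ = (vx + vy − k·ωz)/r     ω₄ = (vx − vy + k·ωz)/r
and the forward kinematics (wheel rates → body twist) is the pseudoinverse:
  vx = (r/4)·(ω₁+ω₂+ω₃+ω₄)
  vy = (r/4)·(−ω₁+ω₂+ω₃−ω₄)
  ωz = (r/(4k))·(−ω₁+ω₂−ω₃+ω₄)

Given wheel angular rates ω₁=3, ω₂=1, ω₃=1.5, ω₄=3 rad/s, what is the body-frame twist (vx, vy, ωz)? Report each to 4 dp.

k = lx + ly = 0.1 + 0.15 = 0.2500
ω₁+ω₂+ω₃+ω₄ = 8.5000  →  vx = (0.08/4)·8.5000 = 0.1700
−ω₁+ω₂+ω₃−ω₄ = -3.5000  →  vy = (0.08/4)·-3.5000 = -0.0700
−ω₁+ω₂−ω₃+ω₄ = -0.5000  →  ωz = (0.08/1.0000)·-0.5000 = -0.0400

(0.1700, -0.0700, -0.0400)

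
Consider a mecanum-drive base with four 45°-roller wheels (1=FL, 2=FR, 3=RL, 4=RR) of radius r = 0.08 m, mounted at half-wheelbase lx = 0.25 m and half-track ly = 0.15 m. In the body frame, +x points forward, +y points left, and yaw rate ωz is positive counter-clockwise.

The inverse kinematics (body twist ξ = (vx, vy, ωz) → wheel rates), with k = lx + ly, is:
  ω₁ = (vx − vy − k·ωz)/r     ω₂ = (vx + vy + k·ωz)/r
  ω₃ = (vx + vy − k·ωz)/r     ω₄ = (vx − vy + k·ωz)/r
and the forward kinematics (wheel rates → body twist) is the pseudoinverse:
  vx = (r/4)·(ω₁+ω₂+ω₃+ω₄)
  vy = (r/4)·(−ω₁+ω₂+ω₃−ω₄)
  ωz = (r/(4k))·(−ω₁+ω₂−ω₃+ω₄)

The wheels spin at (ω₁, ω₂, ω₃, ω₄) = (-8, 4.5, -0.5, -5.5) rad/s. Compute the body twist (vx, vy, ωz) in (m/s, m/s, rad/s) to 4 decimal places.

k = lx + ly = 0.25 + 0.15 = 0.4000
ω₁+ω₂+ω₃+ω₄ = -9.5000  →  vx = (0.08/4)·-9.5000 = -0.1900
−ω₁+ω₂+ω₃−ω₄ = 17.5000  →  vy = (0.08/4)·17.5000 = 0.3500
−ω₁+ω₂−ω₃+ω₄ = 7.5000  →  ωz = (0.08/1.6000)·7.5000 = 0.3750

(-0.1900, 0.3500, 0.3750)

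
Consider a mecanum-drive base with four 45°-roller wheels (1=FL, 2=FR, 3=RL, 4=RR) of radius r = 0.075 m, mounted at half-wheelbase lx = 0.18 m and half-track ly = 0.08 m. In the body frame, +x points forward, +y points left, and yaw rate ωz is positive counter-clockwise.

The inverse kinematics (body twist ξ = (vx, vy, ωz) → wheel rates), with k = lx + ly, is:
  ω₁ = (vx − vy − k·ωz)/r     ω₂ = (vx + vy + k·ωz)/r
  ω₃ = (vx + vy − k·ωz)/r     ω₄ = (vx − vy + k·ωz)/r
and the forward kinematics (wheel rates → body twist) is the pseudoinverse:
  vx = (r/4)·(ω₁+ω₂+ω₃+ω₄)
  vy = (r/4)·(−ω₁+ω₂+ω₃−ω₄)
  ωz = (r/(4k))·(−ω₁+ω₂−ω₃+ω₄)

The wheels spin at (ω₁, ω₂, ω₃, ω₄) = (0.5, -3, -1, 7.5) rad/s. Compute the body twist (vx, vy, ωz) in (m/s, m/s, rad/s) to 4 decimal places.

(0.0750, -0.2250, 0.3606)

k = lx + ly = 0.18 + 0.08 = 0.2600
ω₁+ω₂+ω₃+ω₄ = 4.0000  →  vx = (0.075/4)·4.0000 = 0.0750
−ω₁+ω₂+ω₃−ω₄ = -12.0000  →  vy = (0.075/4)·-12.0000 = -0.2250
−ω₁+ω₂−ω₃+ω₄ = 5.0000  →  ωz = (0.075/1.0400)·5.0000 = 0.3606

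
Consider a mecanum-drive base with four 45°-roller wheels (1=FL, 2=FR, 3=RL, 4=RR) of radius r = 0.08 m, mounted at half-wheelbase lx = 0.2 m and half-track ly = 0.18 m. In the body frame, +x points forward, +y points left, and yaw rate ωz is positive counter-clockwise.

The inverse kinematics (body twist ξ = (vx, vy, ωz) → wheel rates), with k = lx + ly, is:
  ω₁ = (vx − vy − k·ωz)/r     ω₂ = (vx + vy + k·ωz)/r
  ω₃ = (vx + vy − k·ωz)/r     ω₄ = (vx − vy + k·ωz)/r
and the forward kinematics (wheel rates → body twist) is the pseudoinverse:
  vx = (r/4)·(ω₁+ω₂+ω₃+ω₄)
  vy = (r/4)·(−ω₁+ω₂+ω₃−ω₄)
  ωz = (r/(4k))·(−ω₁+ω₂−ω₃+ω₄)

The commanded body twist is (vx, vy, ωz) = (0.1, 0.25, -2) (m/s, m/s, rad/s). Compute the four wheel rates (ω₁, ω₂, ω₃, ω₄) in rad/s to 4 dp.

k = lx + ly = 0.2 + 0.18 = 0.3800;  k·ωz = 0.3800·-2 = -0.7600
ω₁ (FL) = (vx − vy − k·ωz)/r = 0.6100/0.08 = 7.6250
ω₂ (FR) = (vx + vy + k·ωz)/r = -0.4100/0.08 = -5.1250
ω₃ (RL) = (vx + vy − k·ωz)/r = 1.1100/0.08 = 13.8750
ω₄ (RR) = (vx − vy + k·ωz)/r = -0.9100/0.08 = -11.3750

(7.6250, -5.1250, 13.8750, -11.3750)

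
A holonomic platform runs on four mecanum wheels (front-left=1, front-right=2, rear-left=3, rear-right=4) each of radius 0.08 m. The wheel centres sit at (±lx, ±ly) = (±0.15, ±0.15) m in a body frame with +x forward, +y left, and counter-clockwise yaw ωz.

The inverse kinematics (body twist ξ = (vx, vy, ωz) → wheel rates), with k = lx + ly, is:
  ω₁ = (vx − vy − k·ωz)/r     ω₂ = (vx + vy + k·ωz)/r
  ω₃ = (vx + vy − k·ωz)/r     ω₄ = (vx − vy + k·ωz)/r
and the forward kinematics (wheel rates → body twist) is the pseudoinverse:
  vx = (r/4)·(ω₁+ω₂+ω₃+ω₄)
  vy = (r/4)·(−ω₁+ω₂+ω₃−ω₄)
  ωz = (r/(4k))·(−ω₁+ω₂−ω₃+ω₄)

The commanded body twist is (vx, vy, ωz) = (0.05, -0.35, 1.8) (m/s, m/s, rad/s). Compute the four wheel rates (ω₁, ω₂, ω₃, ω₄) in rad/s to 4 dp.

k = lx + ly = 0.15 + 0.15 = 0.3000;  k·ωz = 0.3000·1.8 = 0.5400
ω₁ (FL) = (vx − vy − k·ωz)/r = -0.1400/0.08 = -1.7500
ω₂ (FR) = (vx + vy + k·ωz)/r = 0.2400/0.08 = 3.0000
ω₃ (RL) = (vx + vy − k·ωz)/r = -0.8400/0.08 = -10.5000
ω₄ (RR) = (vx − vy + k·ωz)/r = 0.9400/0.08 = 11.7500

(-1.7500, 3.0000, -10.5000, 11.7500)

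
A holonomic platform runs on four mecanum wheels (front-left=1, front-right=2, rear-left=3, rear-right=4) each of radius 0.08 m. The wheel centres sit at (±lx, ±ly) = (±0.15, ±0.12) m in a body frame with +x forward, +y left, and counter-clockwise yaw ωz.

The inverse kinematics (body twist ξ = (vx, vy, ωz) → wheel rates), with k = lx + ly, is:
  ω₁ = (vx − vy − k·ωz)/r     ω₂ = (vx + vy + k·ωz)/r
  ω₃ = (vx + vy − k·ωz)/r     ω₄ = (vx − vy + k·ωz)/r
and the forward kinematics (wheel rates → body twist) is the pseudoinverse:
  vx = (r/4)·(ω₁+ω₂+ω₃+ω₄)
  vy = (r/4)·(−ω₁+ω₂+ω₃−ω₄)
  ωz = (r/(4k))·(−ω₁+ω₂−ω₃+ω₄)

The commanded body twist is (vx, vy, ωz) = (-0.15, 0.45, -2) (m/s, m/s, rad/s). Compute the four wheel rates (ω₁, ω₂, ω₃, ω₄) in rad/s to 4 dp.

(-0.7500, -3.0000, 10.5000, -14.2500)

k = lx + ly = 0.15 + 0.12 = 0.2700;  k·ωz = 0.2700·-2 = -0.5400
ω₁ (FL) = (vx − vy − k·ωz)/r = -0.0600/0.08 = -0.7500
ω₂ (FR) = (vx + vy + k·ωz)/r = -0.2400/0.08 = -3.0000
ω₃ (RL) = (vx + vy − k·ωz)/r = 0.8400/0.08 = 10.5000
ω₄ (RR) = (vx − vy + k·ωz)/r = -1.1400/0.08 = -14.2500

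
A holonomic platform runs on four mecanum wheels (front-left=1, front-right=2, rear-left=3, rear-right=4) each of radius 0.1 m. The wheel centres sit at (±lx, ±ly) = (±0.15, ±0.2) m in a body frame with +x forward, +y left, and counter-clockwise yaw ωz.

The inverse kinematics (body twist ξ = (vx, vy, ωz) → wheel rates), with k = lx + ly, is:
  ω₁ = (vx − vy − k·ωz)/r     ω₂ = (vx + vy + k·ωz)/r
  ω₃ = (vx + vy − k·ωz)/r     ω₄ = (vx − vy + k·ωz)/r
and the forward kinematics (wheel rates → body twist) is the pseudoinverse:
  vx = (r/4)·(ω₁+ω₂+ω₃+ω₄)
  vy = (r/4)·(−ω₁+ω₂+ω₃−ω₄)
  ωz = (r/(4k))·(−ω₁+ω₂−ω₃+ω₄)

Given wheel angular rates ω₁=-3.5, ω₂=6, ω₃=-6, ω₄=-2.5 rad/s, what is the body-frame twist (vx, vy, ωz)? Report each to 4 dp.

(-0.1500, 0.1500, 0.9286)

k = lx + ly = 0.15 + 0.2 = 0.3500
ω₁+ω₂+ω₃+ω₄ = -6.0000  →  vx = (0.1/4)·-6.0000 = -0.1500
−ω₁+ω₂+ω₃−ω₄ = 6.0000  →  vy = (0.1/4)·6.0000 = 0.1500
−ω₁+ω₂−ω₃+ω₄ = 13.0000  →  ωz = (0.1/1.4000)·13.0000 = 0.9286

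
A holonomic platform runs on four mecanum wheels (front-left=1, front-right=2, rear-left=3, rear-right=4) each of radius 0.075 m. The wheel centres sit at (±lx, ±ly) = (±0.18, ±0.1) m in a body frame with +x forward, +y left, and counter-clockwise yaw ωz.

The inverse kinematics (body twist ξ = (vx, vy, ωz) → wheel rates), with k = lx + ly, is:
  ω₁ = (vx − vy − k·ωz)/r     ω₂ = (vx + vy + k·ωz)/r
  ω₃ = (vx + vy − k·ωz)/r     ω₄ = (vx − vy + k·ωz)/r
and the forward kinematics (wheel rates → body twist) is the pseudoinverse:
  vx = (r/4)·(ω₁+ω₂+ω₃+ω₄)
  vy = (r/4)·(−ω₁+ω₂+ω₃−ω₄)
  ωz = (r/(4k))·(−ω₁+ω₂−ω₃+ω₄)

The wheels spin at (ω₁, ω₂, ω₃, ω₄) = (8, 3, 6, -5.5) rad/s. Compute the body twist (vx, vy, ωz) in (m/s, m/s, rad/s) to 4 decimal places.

k = lx + ly = 0.18 + 0.1 = 0.2800
ω₁+ω₂+ω₃+ω₄ = 11.5000  →  vx = (0.075/4)·11.5000 = 0.2156
−ω₁+ω₂+ω₃−ω₄ = 6.5000  →  vy = (0.075/4)·6.5000 = 0.1219
−ω₁+ω₂−ω₃+ω₄ = -16.5000  →  ωz = (0.075/1.1200)·-16.5000 = -1.1049

(0.2156, 0.1219, -1.1049)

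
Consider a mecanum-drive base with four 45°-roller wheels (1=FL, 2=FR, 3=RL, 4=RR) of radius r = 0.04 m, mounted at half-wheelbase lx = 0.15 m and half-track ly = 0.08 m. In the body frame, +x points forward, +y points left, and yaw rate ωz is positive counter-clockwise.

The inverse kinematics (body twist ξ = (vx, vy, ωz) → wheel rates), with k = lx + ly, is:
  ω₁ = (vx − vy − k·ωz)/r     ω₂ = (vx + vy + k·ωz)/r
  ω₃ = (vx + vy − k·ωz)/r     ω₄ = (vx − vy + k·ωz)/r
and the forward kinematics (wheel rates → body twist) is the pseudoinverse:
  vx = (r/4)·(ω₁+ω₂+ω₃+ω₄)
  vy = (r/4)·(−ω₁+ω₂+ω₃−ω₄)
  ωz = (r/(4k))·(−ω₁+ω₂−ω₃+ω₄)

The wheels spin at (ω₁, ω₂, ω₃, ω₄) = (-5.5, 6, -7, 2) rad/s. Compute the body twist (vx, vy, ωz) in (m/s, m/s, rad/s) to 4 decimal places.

k = lx + ly = 0.15 + 0.08 = 0.2300
ω₁+ω₂+ω₃+ω₄ = -4.5000  →  vx = (0.04/4)·-4.5000 = -0.0450
−ω₁+ω₂+ω₃−ω₄ = 2.5000  →  vy = (0.04/4)·2.5000 = 0.0250
−ω₁+ω₂−ω₃+ω₄ = 20.5000  →  ωz = (0.04/0.9200)·20.5000 = 0.8913

(-0.0450, 0.0250, 0.8913)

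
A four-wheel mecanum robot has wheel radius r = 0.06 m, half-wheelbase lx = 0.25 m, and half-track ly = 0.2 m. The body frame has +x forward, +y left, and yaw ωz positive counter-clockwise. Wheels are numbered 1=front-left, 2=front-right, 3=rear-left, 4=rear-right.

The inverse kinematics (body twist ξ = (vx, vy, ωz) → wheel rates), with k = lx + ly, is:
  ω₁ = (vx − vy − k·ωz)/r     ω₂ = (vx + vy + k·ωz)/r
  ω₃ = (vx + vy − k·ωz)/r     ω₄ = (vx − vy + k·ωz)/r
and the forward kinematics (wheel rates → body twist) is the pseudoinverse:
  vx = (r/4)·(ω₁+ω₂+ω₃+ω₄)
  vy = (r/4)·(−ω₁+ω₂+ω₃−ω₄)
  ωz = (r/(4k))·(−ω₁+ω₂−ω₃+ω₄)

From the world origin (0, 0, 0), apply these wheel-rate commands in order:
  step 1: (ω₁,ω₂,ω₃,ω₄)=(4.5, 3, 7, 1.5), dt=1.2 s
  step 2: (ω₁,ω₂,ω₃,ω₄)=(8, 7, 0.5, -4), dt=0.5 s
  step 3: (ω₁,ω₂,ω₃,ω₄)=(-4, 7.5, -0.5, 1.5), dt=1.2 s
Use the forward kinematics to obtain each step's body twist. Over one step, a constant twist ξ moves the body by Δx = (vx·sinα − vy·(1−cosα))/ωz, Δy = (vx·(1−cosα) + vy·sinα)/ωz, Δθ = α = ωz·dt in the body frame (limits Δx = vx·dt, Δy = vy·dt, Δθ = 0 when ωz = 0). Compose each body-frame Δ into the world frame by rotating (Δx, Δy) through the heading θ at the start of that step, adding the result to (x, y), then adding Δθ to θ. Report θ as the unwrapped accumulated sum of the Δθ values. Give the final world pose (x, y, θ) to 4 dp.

(0.4811, 0.1882, 0.1683)

step 1: ξ=(vx,vy,ωz)=(0.2400, 0.0600, -0.2333), dt=1.2 → body Δ=(0.2943, 0.0310, -0.2800) → world pose (0.2943, 0.0310, -0.2800)
step 2: ξ=(vx,vy,ωz)=(0.1725, 0.0525, -0.1833), dt=0.5 → body Δ=(0.0873, 0.0223, -0.0917) → world pose (0.3843, 0.0283, -0.3717)
step 3: ξ=(vx,vy,ωz)=(0.0675, 0.1425, 0.4500), dt=1.2 → body Δ=(0.0321, 0.1842, 0.5400) → world pose (0.4811, 0.1882, 0.1683)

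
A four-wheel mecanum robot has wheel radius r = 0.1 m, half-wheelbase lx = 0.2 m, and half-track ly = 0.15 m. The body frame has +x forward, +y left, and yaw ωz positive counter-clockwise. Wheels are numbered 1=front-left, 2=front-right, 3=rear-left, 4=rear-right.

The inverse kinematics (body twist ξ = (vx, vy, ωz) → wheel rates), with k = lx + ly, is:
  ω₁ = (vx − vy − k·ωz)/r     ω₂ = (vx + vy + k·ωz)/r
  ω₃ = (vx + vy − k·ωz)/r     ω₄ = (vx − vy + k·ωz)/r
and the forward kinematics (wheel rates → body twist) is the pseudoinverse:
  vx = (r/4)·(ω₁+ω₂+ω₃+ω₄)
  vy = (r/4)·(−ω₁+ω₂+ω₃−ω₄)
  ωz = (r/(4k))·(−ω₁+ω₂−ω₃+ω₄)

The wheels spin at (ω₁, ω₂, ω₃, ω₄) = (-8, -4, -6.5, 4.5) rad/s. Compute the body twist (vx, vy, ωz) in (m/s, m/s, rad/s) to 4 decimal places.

(-0.3500, -0.1750, 1.0714)

k = lx + ly = 0.2 + 0.15 = 0.3500
ω₁+ω₂+ω₃+ω₄ = -14.0000  →  vx = (0.1/4)·-14.0000 = -0.3500
−ω₁+ω₂+ω₃−ω₄ = -7.0000  →  vy = (0.1/4)·-7.0000 = -0.1750
−ω₁+ω₂−ω₃+ω₄ = 15.0000  →  ωz = (0.1/1.4000)·15.0000 = 1.0714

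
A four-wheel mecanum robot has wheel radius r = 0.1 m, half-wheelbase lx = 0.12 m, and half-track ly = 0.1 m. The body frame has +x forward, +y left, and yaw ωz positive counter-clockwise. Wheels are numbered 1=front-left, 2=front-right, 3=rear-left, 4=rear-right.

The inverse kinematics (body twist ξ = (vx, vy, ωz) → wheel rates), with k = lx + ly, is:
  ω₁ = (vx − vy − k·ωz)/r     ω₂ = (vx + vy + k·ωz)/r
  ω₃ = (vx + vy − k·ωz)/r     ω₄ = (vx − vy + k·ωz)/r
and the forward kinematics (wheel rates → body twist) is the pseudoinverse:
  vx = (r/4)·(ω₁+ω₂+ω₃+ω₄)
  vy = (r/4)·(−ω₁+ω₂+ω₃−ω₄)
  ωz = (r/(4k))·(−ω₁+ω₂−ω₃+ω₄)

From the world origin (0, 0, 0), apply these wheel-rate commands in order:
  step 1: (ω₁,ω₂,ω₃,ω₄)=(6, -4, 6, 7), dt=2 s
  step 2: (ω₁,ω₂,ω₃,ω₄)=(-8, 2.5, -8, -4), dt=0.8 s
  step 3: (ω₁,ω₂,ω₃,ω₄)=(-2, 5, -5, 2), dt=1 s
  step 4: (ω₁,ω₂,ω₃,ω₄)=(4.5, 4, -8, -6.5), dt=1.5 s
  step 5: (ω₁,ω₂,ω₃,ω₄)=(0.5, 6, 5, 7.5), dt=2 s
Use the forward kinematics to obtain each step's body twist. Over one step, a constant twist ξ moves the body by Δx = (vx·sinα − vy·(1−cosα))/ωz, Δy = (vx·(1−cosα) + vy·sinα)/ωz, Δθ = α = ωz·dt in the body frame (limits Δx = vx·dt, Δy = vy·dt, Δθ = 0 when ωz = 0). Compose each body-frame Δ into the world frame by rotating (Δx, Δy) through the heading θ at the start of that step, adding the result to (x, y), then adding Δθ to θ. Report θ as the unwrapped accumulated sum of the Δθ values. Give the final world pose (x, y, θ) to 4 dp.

(-0.4978, 0.0627, 2.8523)

step 1: ξ=(vx,vy,ωz)=(0.3750, -0.2750, -1.0227), dt=2.0 → body Δ=(-0.0656, -0.7734, -2.0455) → world pose (-0.0656, -0.7734, -2.0455)
step 2: ξ=(vx,vy,ωz)=(-0.4375, 0.1625, 1.6477), dt=0.8 → body Δ=(-0.3311, -0.1037, 1.3182) → world pose (-0.0065, -0.4316, -0.7273)
step 3: ξ=(vx,vy,ωz)=(0.0000, 0.0000, 1.5909), dt=1.0 → body Δ=(0.0000, 0.0000, 1.5909) → world pose (-0.0065, -0.4316, 0.8636)
step 4: ξ=(vx,vy,ωz)=(-0.1500, -0.0500, 0.1136), dt=1.5 → body Δ=(-0.2175, -0.0938, 0.1705) → world pose (-0.0766, -0.6579, 1.0341)
step 5: ξ=(vx,vy,ωz)=(0.4750, 0.0750, 0.9091), dt=2.0 → body Δ=(0.4039, 0.7304, 1.8182) → world pose (-0.4978, 0.0627, 2.8523)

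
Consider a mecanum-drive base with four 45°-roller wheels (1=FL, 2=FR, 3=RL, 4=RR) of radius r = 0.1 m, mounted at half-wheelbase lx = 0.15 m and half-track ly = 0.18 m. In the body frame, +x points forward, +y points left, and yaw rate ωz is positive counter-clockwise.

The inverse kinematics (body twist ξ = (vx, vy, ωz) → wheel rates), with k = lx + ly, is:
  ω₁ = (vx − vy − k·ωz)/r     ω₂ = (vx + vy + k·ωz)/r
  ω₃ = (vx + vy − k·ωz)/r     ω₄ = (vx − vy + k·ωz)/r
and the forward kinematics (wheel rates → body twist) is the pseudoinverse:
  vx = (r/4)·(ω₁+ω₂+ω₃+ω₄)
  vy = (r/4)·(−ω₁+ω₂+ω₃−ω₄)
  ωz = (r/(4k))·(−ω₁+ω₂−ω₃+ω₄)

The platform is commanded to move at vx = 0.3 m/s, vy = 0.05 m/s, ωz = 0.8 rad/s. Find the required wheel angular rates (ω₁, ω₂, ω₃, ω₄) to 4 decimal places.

k = lx + ly = 0.15 + 0.18 = 0.3300;  k·ωz = 0.3300·0.8 = 0.2640
ω₁ (FL) = (vx − vy − k·ωz)/r = -0.0140/0.1 = -0.1400
ω₂ (FR) = (vx + vy + k·ωz)/r = 0.6140/0.1 = 6.1400
ω₃ (RL) = (vx + vy − k·ωz)/r = 0.0860/0.1 = 0.8600
ω₄ (RR) = (vx − vy + k·ωz)/r = 0.5140/0.1 = 5.1400

(-0.1400, 6.1400, 0.8600, 5.1400)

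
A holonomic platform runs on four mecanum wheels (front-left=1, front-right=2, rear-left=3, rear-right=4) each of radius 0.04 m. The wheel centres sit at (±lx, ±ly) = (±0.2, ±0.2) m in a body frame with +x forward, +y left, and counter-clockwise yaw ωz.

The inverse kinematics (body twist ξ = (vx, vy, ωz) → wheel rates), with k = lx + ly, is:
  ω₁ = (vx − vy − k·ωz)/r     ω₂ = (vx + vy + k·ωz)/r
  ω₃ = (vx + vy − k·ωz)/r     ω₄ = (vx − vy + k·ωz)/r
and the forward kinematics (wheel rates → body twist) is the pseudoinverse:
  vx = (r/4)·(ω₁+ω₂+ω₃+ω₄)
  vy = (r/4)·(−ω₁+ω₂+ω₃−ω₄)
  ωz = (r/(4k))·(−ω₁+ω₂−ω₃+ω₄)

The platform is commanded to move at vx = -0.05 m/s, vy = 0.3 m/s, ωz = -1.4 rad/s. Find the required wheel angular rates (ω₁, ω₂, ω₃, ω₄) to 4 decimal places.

(5.2500, -7.7500, 20.2500, -22.7500)

k = lx + ly = 0.2 + 0.2 = 0.4000;  k·ωz = 0.4000·-1.4 = -0.5600
ω₁ (FL) = (vx − vy − k·ωz)/r = 0.2100/0.04 = 5.2500
ω₂ (FR) = (vx + vy + k·ωz)/r = -0.3100/0.04 = -7.7500
ω₃ (RL) = (vx + vy − k·ωz)/r = 0.8100/0.04 = 20.2500
ω₄ (RR) = (vx − vy + k·ωz)/r = -0.9100/0.04 = -22.7500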